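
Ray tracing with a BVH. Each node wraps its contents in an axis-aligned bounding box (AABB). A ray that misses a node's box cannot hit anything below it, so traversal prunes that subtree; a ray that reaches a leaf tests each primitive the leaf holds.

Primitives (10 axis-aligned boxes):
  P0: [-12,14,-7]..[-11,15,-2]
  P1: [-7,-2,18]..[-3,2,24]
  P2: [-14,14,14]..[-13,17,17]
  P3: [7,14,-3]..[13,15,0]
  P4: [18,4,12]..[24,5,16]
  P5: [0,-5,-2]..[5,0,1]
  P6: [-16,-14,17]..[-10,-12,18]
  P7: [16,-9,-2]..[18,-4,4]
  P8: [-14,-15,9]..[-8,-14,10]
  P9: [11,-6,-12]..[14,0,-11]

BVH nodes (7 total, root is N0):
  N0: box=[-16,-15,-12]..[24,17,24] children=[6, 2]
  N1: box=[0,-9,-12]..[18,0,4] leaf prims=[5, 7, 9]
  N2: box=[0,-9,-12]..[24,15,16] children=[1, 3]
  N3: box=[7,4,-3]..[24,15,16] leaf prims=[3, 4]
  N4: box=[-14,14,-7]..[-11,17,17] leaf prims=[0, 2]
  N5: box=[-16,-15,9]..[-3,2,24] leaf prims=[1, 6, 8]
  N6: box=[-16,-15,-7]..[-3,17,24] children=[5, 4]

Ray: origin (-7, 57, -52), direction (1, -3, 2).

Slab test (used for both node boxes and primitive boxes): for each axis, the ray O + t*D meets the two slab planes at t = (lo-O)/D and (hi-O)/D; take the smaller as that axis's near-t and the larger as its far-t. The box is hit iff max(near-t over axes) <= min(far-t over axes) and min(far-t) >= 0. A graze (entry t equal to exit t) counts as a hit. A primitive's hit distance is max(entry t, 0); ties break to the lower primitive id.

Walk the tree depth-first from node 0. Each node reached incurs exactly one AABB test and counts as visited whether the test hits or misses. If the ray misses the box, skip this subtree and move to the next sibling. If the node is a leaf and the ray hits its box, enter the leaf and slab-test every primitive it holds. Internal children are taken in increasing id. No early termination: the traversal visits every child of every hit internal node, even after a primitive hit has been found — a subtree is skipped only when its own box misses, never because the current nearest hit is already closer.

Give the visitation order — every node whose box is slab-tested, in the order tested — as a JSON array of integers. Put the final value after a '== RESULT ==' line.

Walk:
N0 x:[-9,31] y:[40/3,24] z:[20,38] -> hit [20,24], descend [2, 6]
  N2 x:[7,31] y:[14,22] z:[20,34] -> hit [20,22], descend [1, 3]
    N1 x:[7,25] y:[19,22] z:[20,28] -> hit [20,22] leaf, test {P5(miss), P7(miss), P9@t=20}
    N3 x:[14,31] y:[14,53/3] z:[49/2,34] -> miss, prune
  N6 x:[-9,4] y:[40/3,24] z:[45/2,38] -> miss, prune

5 AABB tests over nodes [0, 2, 1, 3, 6]; 1 leaf entered; closest P9.

== RESULT ==
[0, 2, 1, 3, 6]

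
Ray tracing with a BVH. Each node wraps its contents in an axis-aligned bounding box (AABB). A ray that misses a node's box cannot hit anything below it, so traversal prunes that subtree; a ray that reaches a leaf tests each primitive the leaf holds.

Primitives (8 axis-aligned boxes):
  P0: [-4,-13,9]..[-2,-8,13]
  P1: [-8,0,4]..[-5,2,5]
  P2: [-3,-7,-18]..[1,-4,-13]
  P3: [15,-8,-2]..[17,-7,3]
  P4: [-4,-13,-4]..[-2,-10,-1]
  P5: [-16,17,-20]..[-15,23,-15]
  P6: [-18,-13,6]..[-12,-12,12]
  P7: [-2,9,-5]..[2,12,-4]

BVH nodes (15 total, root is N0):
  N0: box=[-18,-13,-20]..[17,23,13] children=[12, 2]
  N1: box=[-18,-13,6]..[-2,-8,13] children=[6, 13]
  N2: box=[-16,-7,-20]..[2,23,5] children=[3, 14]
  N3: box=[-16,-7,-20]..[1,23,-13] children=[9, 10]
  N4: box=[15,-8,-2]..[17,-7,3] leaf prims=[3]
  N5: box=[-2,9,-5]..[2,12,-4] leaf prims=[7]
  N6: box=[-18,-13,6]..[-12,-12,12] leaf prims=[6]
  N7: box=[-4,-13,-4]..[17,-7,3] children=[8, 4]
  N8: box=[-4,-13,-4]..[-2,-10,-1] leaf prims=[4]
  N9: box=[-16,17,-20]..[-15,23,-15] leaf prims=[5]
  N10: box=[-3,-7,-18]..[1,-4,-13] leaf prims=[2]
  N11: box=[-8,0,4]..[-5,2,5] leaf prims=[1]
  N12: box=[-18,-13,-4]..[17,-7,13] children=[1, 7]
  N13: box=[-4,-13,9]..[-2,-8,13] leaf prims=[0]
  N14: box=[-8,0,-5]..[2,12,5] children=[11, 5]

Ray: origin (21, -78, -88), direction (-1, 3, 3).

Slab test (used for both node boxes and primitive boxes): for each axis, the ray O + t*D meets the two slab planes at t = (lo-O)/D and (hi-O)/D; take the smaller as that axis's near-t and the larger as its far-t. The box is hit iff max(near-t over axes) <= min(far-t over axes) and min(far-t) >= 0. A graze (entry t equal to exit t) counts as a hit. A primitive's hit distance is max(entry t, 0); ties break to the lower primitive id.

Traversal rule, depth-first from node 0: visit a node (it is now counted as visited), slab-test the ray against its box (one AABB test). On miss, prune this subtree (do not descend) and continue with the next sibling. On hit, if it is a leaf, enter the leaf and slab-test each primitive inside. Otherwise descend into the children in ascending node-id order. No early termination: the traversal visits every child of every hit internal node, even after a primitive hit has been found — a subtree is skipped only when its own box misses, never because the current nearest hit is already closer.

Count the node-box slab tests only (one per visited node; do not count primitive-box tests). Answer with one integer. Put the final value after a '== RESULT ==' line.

Walk:
N0 x:[4,39] y:[65/3,101/3] z:[68/3,101/3] -> hit [68/3,101/3], descend [2, 12]
  N2 x:[19,37] y:[71/3,101/3] z:[68/3,31] -> hit [71/3,31], descend [3, 14]
    N3 x:[20,37] y:[71/3,101/3] z:[68/3,25] -> hit [71/3,25], descend [9, 10]
      N9 x:[36,37] y:[95/3,101/3] z:[68/3,73/3] -> miss, prune
      N10 x:[20,24] y:[71/3,74/3] z:[70/3,25] -> hit [71/3,24] leaf, test {P2@t=71/3}
    N14 x:[19,29] y:[26,30] z:[83/3,31] -> hit [83/3,29], descend [5, 11]
      N5 x:[19,23] y:[29,30] z:[83/3,28] -> miss, prune
      N11 x:[26,29] y:[26,80/3] z:[92/3,31] -> miss, prune
  N12 x:[4,39] y:[65/3,71/3] z:[28,101/3] -> miss, prune

order=[0, 2, 3, 9, 10, 14, 5, 11, 12]  |boxes|=9  |leaves|=1  hit=P2

== RESULT ==
9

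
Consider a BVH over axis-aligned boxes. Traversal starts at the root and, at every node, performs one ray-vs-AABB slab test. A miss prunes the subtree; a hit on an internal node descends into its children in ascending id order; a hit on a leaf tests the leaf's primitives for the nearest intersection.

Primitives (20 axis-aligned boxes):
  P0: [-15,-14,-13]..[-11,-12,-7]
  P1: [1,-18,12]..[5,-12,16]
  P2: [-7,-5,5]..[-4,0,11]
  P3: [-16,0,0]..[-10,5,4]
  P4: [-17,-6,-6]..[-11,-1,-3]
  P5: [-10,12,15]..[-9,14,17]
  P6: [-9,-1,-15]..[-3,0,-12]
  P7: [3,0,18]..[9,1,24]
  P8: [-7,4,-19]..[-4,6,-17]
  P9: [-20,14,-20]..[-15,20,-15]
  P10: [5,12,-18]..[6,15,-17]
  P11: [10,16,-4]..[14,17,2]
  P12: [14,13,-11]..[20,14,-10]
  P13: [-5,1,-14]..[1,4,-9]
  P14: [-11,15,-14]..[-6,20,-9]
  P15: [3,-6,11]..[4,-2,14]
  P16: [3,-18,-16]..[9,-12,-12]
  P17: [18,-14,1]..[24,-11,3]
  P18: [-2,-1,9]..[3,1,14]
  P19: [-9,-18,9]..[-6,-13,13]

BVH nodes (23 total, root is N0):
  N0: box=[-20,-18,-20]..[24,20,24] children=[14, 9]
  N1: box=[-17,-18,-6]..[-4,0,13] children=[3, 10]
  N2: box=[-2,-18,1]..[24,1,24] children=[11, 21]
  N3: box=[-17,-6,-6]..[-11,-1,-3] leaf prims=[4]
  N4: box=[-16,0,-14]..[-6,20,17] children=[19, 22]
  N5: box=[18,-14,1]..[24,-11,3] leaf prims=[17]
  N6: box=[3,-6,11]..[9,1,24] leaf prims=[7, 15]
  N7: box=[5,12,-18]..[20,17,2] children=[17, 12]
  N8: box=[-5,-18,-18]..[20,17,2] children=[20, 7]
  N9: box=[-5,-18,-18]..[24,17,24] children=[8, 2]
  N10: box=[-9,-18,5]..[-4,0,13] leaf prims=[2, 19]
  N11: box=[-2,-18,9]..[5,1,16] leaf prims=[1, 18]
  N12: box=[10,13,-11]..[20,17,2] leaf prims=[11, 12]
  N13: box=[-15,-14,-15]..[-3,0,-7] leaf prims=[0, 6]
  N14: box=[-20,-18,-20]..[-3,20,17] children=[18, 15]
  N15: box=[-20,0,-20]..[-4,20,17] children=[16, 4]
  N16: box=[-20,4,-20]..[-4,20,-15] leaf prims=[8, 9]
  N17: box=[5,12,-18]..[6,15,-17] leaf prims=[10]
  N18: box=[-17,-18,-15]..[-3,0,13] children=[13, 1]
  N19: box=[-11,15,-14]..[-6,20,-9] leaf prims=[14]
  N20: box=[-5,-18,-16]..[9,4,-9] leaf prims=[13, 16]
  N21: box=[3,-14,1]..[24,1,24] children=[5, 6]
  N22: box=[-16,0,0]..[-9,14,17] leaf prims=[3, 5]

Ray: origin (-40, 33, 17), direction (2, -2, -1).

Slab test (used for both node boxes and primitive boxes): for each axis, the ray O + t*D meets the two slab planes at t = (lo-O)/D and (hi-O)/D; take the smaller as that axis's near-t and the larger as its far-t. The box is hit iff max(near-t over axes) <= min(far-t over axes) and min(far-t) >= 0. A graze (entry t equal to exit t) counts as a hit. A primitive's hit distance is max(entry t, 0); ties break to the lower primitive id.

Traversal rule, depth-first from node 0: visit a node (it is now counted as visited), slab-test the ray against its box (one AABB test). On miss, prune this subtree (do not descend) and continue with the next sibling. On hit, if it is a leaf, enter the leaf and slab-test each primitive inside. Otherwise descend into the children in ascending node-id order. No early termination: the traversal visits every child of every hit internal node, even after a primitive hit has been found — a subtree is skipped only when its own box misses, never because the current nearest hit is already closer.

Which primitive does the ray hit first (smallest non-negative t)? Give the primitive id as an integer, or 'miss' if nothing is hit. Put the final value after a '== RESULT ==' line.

Traverse from the root:
N0 x:[10,32] y:[13/2,51/2] z:[-7,37] -> hit [10,51/2], descend [9, 14]
  N9 x:[35/2,32] y:[8,51/2] z:[-7,35] -> hit [35/2,51/2], descend [2, 8]
    N2 x:[19,32] y:[16,51/2] z:[-7,16] -> miss, prune
    N8 x:[35/2,30] y:[8,51/2] z:[15,35] -> hit [35/2,51/2], descend [7, 20]
      N7 x:[45/2,30] y:[8,21/2] z:[15,35] -> miss, prune
      N20 x:[35/2,49/2] y:[29/2,51/2] z:[26,33] -> miss, prune
  N14 x:[10,37/2] y:[13/2,51/2] z:[0,37] -> hit [10,37/2], descend [15, 18]
    N15 x:[10,18] y:[13/2,33/2] z:[0,37] -> hit [10,33/2], descend [4, 16]
      N4 x:[12,17] y:[13/2,33/2] z:[0,31] -> hit [12,33/2], descend [19, 22]
        N19 x:[29/2,17] y:[13/2,9] z:[26,31] -> miss, prune
        N22 x:[12,31/2] y:[19/2,33/2] z:[0,17] -> hit [12,31/2] leaf, test {P3@t=14, P5(miss)}
      N16 x:[10,18] y:[13/2,29/2] z:[32,37] -> miss, prune
    N18 x:[23/2,37/2] y:[33/2,51/2] z:[4,32] -> hit [33/2,37/2], descend [1, 13]
      N1 x:[23/2,18] y:[33/2,51/2] z:[4,23] -> hit [33/2,18], descend [3, 10]
        N3 x:[23/2,29/2] y:[17,39/2] z:[20,23] -> miss, prune
        N10 x:[31/2,18] y:[33/2,51/2] z:[4,12] -> miss, prune
      N13 x:[25/2,37/2] y:[33/2,47/2] z:[24,32] -> miss, prune

Visited [0, 9, 2, 8, 7, 20, 14, 15, 4, 19, 22, 16, 18, 1, 3, 10, 13]. Tests: 17 box, 1 leaf. Nearest: P3.

== RESULT ==
3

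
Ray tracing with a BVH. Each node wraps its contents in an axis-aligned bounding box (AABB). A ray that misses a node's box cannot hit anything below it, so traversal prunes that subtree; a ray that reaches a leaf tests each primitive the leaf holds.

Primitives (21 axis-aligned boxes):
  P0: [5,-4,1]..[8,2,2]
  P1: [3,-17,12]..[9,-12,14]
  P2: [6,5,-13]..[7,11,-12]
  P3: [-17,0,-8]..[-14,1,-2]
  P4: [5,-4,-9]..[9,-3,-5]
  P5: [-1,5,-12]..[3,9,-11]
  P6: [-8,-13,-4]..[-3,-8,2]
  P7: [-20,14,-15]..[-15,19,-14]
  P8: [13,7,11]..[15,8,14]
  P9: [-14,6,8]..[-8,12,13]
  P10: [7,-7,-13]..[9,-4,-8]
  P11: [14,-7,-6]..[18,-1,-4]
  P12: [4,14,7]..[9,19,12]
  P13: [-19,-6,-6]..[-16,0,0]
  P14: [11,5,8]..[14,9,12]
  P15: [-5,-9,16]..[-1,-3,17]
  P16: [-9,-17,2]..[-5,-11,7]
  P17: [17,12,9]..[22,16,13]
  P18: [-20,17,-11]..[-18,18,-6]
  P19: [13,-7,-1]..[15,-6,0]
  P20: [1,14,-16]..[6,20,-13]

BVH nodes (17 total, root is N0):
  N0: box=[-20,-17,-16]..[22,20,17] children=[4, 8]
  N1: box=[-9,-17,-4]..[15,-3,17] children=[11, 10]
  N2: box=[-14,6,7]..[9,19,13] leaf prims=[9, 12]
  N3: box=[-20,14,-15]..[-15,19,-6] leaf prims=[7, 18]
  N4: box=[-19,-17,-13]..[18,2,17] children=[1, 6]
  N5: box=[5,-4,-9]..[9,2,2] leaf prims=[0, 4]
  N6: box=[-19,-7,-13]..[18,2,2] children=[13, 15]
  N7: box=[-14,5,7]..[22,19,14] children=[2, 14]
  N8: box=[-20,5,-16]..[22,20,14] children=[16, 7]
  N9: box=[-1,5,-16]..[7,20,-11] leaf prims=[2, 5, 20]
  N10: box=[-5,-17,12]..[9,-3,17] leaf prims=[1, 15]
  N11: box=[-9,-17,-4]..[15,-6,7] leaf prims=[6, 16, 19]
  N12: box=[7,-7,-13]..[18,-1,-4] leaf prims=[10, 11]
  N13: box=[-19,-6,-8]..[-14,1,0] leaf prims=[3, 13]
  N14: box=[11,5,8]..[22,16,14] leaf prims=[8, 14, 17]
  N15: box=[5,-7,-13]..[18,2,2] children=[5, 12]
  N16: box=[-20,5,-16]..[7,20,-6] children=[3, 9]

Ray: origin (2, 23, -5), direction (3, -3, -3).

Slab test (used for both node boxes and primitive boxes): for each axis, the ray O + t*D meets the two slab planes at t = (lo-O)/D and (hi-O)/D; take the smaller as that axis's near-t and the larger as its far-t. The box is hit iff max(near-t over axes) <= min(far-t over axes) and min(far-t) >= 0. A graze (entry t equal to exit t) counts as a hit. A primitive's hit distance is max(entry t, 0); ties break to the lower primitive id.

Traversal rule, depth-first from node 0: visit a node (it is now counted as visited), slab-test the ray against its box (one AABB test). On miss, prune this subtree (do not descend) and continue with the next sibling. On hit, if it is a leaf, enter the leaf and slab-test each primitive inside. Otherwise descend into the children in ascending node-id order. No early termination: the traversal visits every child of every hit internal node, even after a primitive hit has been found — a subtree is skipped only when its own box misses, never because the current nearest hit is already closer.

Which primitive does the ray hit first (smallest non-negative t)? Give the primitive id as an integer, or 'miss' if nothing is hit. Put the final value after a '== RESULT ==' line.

Traverse from the root:
N0 x:[-22/3,20/3] y:[1,40/3] z:[-22/3,11/3] -> hit [1,11/3], descend [4, 8]
  N4 x:[-7,16/3] y:[7,40/3] z:[-22/3,8/3] -> miss, prune
  N8 x:[-22/3,20/3] y:[1,6] z:[-19/3,11/3] -> hit [1,11/3], descend [7, 16]
    N7 x:[-16/3,20/3] y:[4/3,6] z:[-19/3,-4] -> miss, prune
    N16 x:[-22/3,5/3] y:[1,6] z:[1/3,11/3] -> hit [1,5/3], descend [3, 9]
      N3 x:[-22/3,-17/3] y:[4/3,3] z:[1/3,10/3] -> miss, prune
      N9 x:[-1,5/3] y:[1,6] z:[2,11/3] -> miss, prune

Visited [0, 4, 8, 7, 16, 3, 9]. Tests: 7 box, 0 leaf. Nearest: miss.

== RESULT ==
miss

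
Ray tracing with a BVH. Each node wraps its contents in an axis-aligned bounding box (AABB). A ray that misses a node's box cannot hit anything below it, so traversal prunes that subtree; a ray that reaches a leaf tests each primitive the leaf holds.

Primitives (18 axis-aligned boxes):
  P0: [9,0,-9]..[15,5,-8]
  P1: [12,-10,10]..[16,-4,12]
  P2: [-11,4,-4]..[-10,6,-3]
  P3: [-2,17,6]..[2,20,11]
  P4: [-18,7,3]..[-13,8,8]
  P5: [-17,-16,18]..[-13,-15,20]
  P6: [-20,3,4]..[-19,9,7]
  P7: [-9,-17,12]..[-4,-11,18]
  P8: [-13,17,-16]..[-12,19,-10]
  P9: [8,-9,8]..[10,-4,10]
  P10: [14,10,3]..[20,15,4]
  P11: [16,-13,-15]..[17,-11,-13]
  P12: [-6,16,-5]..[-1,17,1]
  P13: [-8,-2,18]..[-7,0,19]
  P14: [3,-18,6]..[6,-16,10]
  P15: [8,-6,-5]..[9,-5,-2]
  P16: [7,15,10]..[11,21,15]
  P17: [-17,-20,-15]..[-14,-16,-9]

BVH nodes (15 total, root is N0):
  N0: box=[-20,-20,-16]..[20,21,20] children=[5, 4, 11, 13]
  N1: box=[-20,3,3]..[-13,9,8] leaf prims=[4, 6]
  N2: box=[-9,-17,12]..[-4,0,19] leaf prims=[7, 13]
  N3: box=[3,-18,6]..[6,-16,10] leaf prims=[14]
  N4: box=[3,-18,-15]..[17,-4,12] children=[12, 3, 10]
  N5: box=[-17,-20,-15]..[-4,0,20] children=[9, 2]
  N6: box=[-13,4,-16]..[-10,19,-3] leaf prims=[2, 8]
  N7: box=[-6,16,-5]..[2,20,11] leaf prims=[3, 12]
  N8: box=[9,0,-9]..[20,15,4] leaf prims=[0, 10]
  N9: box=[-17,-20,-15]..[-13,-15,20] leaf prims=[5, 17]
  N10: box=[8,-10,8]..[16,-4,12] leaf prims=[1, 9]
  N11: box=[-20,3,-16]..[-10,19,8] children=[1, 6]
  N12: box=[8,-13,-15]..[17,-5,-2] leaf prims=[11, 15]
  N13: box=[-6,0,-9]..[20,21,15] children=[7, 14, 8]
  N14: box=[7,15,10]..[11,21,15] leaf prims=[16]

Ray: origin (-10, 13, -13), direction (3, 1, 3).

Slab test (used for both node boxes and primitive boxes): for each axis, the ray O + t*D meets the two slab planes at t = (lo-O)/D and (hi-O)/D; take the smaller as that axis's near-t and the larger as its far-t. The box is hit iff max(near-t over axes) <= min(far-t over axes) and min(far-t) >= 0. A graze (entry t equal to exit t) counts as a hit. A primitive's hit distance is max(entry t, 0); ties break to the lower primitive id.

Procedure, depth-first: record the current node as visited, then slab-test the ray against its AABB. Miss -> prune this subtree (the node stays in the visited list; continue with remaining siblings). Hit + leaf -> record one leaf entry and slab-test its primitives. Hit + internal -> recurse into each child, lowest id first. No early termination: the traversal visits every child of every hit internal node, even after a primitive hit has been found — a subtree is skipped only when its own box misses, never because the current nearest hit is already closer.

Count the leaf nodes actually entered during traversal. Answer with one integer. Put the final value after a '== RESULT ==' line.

Walk:
N0 x:[-10/3,10] y:[-33,8] z:[-1,11] -> hit [-1,8], descend [4, 5, 11, 13]
  N4 x:[13/3,9] y:[-31,-17] z:[-2/3,25/3] -> miss, prune
  N5 x:[-7/3,2] y:[-33,-13] z:[-2/3,11] -> miss, prune
  N11 x:[-10/3,0] y:[-10,6] z:[-1,7] -> hit [-1,0], descend [1, 6]
    N1 x:[-10/3,-1] y:[-10,-4] z:[16/3,7] -> miss, prune
    N6 x:[-1,0] y:[-9,6] z:[-1,10/3] -> hit [-1,0] leaf, test {P2(miss), P8(miss)}
  N13 x:[4/3,10] y:[-13,8] z:[4/3,28/3] -> hit [4/3,8], descend [7, 8, 14]
    N7 x:[4/3,4] y:[3,7] z:[8/3,8] -> hit [3,4] leaf, test {P3(miss), P12@t=3}
    N8 x:[19/3,10] y:[-13,2] z:[4/3,17/3] -> miss, prune
    N14 x:[17/3,7] y:[2,8] z:[23/3,28/3] -> miss, prune

Summary -> nodes [0, 4, 5, 11, 1, 6, 13, 7, 8, 14]; box-tests=10; leaf-entries=2; first=P12

== RESULT ==
2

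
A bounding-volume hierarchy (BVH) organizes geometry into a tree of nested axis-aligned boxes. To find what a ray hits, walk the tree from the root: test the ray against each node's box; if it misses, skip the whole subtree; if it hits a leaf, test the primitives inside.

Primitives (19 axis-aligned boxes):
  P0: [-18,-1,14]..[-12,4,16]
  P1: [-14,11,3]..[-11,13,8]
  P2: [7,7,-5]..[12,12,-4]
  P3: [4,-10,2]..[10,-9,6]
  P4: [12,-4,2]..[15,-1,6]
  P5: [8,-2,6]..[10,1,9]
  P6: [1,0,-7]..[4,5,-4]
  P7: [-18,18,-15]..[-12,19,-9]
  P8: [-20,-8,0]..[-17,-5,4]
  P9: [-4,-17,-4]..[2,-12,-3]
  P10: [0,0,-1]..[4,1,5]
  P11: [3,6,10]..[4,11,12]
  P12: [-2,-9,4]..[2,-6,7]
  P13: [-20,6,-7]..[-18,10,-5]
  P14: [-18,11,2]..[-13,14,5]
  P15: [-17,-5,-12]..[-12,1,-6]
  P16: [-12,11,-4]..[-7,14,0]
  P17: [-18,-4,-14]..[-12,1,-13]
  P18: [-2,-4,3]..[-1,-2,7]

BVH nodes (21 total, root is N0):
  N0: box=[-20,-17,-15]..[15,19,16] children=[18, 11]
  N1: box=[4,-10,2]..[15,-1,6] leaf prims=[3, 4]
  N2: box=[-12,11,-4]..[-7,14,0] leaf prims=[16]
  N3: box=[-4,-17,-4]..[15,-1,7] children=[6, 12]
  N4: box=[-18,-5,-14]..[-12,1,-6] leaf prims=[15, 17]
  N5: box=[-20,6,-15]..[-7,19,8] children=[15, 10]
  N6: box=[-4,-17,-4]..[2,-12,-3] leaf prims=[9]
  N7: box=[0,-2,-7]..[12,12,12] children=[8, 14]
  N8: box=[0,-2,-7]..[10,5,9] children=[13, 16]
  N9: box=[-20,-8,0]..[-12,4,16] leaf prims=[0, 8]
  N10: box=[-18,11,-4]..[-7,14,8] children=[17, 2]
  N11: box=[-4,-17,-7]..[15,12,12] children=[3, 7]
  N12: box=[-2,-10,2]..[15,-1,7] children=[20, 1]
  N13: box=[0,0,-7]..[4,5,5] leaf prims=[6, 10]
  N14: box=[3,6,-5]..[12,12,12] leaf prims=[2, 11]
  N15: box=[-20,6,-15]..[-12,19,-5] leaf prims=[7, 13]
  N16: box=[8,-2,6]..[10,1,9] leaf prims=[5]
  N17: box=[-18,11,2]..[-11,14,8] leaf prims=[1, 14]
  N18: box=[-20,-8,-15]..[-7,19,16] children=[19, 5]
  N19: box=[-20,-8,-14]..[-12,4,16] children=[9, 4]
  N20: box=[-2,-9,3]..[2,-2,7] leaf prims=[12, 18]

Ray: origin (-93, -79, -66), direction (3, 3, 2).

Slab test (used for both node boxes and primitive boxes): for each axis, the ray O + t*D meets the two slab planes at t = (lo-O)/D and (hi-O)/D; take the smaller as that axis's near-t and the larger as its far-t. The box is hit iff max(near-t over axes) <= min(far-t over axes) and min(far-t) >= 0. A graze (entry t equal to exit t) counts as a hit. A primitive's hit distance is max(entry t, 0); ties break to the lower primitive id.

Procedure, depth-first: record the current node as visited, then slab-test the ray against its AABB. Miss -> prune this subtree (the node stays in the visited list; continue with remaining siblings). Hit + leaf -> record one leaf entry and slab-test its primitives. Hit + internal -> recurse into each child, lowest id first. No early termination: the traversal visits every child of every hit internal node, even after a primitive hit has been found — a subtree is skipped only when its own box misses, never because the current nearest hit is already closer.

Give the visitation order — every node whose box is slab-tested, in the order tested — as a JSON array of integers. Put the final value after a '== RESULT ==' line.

Traverse from the root:
N0 x:[73/3,36] y:[62/3,98/3] z:[51/2,41] -> hit [51/2,98/3], descend [11, 18]
  N11 x:[89/3,36] y:[62/3,91/3] z:[59/2,39] -> hit [89/3,91/3], descend [3, 7]
    N3 x:[89/3,36] y:[62/3,26] z:[31,73/2] -> miss, prune
    N7 x:[31,35] y:[77/3,91/3] z:[59/2,39] -> miss, prune
  N18 x:[73/3,86/3] y:[71/3,98/3] z:[51/2,41] -> hit [51/2,86/3], descend [5, 19]
    N5 x:[73/3,86/3] y:[85/3,98/3] z:[51/2,37] -> hit [85/3,86/3], descend [10, 15]
      N10 x:[25,86/3] y:[30,31] z:[31,37] -> miss, prune
      N15 x:[73/3,27] y:[85/3,98/3] z:[51/2,61/2] -> miss, prune
    N19 x:[73/3,27] y:[71/3,83/3] z:[26,41] -> hit [26,27], descend [4, 9]
      N4 x:[25,27] y:[74/3,80/3] z:[26,30] -> hit [26,80/3] leaf, test {P15(miss), P17@t=26}
      N9 x:[73/3,27] y:[71/3,83/3] z:[33,41] -> miss, prune

Visited [0, 11, 3, 7, 18, 5, 10, 15, 19, 4, 9]. Tests: 11 box, 1 leaf. Nearest: P17.

== RESULT ==
[0, 11, 3, 7, 18, 5, 10, 15, 19, 4, 9]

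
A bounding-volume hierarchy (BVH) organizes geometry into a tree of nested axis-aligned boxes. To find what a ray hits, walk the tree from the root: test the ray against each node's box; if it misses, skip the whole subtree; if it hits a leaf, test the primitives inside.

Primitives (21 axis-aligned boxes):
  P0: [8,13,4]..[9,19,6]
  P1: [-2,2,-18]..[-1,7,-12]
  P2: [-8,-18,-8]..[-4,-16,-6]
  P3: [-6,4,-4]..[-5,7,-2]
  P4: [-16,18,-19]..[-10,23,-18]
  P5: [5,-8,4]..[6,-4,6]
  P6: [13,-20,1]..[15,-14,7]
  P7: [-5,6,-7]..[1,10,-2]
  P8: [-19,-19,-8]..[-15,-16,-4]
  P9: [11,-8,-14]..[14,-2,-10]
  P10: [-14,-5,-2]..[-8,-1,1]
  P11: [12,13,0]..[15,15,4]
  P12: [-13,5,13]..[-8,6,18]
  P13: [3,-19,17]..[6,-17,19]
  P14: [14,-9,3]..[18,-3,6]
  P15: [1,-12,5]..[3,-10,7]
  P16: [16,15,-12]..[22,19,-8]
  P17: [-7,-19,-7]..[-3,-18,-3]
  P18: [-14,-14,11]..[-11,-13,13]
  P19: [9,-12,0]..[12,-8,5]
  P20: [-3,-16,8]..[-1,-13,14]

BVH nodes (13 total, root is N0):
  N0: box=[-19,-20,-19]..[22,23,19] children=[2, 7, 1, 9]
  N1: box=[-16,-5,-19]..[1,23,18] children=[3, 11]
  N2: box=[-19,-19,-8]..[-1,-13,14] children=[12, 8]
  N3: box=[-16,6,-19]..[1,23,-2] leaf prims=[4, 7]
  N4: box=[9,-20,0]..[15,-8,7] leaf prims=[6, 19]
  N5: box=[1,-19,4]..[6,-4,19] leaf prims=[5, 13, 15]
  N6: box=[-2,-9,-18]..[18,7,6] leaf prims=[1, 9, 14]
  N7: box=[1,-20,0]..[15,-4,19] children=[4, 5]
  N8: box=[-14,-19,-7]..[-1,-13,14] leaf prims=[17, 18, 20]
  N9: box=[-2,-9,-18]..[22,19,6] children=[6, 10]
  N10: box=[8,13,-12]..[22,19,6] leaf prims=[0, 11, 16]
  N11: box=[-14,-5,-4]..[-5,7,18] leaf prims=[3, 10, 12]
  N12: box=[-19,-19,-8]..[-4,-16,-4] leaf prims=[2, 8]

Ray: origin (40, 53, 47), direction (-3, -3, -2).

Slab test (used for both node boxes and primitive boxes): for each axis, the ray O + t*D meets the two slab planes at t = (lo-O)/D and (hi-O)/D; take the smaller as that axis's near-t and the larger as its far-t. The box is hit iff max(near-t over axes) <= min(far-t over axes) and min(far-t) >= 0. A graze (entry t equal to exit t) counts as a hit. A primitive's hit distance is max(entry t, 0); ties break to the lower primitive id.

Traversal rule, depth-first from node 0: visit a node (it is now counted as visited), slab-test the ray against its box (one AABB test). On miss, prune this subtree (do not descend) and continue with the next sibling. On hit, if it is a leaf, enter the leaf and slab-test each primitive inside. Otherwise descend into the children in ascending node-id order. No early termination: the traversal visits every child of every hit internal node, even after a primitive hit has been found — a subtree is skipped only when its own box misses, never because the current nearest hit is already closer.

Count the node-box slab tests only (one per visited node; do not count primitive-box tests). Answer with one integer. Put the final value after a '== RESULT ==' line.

Walk:
N0 x:[6,59/3] y:[10,73/3] z:[14,33] -> hit [14,59/3], descend [1, 2, 7, 9]
  N1 x:[13,56/3] y:[10,58/3] z:[29/2,33] -> hit [29/2,56/3], descend [3, 11]
    N3 x:[13,56/3] y:[10,47/3] z:[49/2,33] -> miss, prune
    N11 x:[15,18] y:[46/3,58/3] z:[29/2,51/2] -> hit [46/3,18] leaf, test {P3(miss), P10(miss), P12@t=16}
  N2 x:[41/3,59/3] y:[22,24] z:[33/2,55/2] -> miss, prune
  N7 x:[25/3,13] y:[19,73/3] z:[14,47/2] -> miss, prune
  N9 x:[6,14] y:[34/3,62/3] z:[41/2,65/2] -> miss, prune

Summary -> nodes [0, 1, 3, 11, 2, 7, 9]; box-tests=7; leaf-entries=1; first=P12

== RESULT ==
7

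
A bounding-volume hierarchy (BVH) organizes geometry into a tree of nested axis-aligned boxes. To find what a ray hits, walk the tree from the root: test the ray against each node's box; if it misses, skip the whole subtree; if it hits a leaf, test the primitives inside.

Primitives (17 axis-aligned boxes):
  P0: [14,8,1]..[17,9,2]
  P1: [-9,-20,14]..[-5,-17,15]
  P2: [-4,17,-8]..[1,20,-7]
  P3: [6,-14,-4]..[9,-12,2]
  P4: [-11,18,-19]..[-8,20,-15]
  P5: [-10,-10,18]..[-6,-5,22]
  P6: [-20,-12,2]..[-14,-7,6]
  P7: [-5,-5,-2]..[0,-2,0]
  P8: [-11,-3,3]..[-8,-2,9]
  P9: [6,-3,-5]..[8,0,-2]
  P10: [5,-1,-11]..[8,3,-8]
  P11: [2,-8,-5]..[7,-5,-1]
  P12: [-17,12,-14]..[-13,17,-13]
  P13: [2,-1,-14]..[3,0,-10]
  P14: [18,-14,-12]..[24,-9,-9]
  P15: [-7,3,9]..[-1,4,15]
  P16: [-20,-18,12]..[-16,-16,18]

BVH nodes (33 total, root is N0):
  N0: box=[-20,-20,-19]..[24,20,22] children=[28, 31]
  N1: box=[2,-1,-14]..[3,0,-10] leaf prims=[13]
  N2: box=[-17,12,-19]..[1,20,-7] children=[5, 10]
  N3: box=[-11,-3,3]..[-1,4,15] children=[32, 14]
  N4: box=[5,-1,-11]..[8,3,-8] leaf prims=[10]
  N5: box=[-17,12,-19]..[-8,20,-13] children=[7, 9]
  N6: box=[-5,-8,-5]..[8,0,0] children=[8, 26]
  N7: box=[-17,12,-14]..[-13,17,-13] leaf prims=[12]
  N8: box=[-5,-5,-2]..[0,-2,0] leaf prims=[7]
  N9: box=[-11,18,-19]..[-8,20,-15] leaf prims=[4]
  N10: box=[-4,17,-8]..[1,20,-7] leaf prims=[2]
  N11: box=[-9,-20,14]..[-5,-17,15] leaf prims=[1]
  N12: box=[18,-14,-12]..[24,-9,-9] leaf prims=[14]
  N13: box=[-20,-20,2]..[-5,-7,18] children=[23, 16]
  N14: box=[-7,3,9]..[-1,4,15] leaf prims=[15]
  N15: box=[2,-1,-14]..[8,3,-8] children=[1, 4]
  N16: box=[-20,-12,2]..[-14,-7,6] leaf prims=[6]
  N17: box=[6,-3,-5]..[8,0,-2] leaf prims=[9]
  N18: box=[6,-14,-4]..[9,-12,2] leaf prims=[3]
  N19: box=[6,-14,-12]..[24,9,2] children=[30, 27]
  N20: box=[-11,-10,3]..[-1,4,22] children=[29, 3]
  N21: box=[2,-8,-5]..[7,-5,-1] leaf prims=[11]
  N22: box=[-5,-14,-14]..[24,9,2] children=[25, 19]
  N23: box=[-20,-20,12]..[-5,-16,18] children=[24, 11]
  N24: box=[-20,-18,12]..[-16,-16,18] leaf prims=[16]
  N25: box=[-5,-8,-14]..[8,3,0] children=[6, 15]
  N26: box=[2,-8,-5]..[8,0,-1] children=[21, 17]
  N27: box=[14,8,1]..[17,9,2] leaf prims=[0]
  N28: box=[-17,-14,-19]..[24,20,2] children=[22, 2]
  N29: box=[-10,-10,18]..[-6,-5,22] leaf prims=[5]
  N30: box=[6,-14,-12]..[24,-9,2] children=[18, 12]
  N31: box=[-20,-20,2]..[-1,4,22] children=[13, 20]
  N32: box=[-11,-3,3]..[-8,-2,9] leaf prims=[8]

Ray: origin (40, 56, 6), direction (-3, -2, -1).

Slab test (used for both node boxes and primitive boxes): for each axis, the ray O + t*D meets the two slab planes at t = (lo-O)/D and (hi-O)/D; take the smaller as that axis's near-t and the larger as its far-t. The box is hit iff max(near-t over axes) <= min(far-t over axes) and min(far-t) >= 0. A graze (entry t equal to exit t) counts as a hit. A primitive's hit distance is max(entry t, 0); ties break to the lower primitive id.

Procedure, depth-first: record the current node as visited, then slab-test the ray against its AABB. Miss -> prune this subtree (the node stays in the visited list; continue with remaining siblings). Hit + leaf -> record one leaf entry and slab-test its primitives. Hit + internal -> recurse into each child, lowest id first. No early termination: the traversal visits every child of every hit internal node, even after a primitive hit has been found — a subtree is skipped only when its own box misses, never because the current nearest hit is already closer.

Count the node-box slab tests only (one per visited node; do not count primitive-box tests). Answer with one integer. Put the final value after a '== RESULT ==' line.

Trace the traversal:
N0 x:[16/3,20] y:[18,38] z:[-16,25] -> hit [18,20], descend [28, 31]
  N28 x:[16/3,19] y:[18,35] z:[4,25] -> hit [18,19], descend [2, 22]
    N2 x:[13,19] y:[18,22] z:[13,25] -> hit [18,19], descend [5, 10]
      N5 x:[16,19] y:[18,22] z:[19,25] -> hit [19,19], descend [7, 9]
        N7 x:[53/3,19] y:[39/2,22] z:[19,20] -> miss, prune
        N9 x:[16,17] y:[18,19] z:[21,25] -> miss, prune
      N10 x:[13,44/3] y:[18,39/2] z:[13,14] -> miss, prune
    N22 x:[16/3,15] y:[47/2,35] z:[4,20] -> miss, prune
  N31 x:[41/3,20] y:[26,38] z:[-16,4] -> miss, prune

order=[0, 28, 2, 5, 7, 9, 10, 22, 31]  |boxes|=9  |leaves|=0  hit=miss

== RESULT ==
9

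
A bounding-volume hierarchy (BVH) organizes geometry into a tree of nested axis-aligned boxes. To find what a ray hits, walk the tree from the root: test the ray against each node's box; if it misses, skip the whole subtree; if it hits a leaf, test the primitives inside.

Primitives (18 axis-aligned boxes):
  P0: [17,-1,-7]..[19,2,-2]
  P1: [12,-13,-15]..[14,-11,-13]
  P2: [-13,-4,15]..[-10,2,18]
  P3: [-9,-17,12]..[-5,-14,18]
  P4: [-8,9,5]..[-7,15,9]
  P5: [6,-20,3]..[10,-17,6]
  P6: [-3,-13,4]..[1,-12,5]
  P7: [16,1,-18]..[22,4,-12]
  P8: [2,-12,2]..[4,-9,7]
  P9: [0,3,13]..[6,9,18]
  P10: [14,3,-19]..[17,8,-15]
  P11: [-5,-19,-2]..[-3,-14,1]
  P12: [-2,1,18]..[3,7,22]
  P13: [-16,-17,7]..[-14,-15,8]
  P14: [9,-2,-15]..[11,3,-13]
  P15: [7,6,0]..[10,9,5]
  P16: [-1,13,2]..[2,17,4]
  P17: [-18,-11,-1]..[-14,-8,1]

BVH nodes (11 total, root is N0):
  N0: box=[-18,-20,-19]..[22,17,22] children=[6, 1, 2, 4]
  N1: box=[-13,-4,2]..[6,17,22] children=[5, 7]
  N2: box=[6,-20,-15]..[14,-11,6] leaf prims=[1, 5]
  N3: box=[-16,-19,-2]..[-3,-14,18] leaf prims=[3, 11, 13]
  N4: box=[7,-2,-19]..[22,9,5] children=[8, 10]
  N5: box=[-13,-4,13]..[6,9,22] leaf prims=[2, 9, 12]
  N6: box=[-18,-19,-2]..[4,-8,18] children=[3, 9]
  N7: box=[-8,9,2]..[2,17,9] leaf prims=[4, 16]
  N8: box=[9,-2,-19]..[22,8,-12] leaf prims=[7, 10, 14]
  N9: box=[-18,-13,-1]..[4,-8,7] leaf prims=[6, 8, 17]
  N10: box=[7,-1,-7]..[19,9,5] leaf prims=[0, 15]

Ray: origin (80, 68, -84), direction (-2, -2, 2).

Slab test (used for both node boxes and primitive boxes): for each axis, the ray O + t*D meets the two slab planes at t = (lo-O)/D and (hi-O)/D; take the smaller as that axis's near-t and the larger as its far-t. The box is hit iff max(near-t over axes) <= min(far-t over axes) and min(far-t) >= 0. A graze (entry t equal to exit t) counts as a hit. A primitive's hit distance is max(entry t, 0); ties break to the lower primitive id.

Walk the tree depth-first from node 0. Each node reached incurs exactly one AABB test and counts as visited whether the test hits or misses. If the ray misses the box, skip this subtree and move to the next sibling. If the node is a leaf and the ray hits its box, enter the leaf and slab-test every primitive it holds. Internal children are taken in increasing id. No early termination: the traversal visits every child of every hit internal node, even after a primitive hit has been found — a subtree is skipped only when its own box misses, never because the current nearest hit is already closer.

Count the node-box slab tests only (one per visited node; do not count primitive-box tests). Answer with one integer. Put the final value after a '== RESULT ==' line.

Walk:
N0 x:[29,49] y:[51/2,44] z:[65/2,53] -> hit [65/2,44], descend [1, 2, 4, 6]
  N1 x:[37,93/2] y:[51/2,36] z:[43,53] -> miss, prune
  N2 x:[33,37] y:[79/2,44] z:[69/2,45] -> miss, prune
  N4 x:[29,73/2] y:[59/2,35] z:[65/2,89/2] -> hit [65/2,35], descend [8, 10]
    N8 x:[29,71/2] y:[30,35] z:[65/2,36] -> hit [65/2,35] leaf, test {P7(miss), P10@t=65/2, P14@t=69/2}
    N10 x:[61/2,73/2] y:[59/2,69/2] z:[77/2,89/2] -> miss, prune
  N6 x:[38,49] y:[38,87/2] z:[41,51] -> hit [41,87/2], descend [3, 9]
    N3 x:[83/2,48] y:[41,87/2] z:[41,51] -> hit [83/2,87/2] leaf, test {P3(miss), P11@t=83/2, P13(miss)}
    N9 x:[38,49] y:[38,81/2] z:[83/2,91/2] -> miss, prune

9 AABB tests over nodes [0, 1, 2, 4, 8, 10, 6, 3, 9]; 2 leaves entered; closest P10.

== RESULT ==
9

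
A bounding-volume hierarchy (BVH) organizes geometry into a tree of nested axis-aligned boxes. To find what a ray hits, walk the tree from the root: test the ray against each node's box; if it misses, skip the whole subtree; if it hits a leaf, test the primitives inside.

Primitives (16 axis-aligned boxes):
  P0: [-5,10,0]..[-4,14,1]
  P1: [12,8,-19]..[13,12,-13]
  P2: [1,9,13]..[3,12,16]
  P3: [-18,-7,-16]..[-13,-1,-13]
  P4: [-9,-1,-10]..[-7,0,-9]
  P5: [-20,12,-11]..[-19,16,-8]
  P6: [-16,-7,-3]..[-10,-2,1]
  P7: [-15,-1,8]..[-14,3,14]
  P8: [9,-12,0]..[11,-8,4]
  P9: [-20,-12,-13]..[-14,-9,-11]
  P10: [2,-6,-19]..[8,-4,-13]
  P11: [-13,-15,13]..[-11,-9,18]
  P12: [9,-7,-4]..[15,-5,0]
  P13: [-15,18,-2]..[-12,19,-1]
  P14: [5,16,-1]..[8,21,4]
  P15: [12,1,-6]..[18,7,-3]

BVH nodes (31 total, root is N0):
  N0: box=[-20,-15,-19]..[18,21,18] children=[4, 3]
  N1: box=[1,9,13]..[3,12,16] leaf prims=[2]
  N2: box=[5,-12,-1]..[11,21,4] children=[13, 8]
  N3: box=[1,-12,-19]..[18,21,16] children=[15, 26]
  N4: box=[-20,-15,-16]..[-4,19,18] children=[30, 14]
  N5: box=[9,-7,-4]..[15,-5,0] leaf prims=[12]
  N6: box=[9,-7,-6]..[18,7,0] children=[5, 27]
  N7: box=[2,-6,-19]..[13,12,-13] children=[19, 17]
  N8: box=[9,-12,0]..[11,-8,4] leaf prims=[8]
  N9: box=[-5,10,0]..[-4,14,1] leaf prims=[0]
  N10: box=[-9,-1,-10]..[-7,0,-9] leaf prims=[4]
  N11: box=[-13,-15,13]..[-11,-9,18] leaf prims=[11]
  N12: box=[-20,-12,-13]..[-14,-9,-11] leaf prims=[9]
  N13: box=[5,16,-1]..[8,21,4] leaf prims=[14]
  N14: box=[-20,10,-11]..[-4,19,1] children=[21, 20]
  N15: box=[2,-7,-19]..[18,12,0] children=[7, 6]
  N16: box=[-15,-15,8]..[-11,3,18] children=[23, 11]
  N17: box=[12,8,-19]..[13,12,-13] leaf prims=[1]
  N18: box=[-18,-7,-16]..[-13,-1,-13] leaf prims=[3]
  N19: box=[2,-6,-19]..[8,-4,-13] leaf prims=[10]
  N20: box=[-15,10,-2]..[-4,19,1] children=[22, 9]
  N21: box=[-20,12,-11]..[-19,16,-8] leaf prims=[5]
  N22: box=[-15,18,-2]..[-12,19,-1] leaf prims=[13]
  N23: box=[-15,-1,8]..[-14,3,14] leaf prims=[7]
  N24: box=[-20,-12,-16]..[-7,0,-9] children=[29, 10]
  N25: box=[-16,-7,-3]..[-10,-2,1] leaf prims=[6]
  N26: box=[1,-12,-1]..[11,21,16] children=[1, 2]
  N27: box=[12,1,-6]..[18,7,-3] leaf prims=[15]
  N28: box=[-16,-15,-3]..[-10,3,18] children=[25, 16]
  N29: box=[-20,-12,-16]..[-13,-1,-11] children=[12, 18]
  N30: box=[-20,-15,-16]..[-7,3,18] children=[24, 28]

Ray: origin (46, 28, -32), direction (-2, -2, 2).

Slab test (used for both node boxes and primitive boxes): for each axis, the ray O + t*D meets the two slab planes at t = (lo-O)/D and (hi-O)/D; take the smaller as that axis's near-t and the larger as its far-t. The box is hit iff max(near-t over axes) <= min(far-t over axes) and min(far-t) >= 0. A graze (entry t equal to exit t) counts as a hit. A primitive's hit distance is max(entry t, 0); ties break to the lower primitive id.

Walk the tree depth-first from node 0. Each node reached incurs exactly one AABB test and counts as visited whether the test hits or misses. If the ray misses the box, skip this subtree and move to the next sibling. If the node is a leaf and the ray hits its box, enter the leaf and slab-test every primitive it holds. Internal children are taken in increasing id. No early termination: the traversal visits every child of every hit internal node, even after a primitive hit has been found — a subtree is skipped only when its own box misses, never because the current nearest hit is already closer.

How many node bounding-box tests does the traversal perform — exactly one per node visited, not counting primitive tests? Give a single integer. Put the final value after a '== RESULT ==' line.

Traverse from the root:
N0 x:[14,33] y:[7/2,43/2] z:[13/2,25] -> hit [14,43/2], descend [3, 4]
  N3 x:[14,45/2] y:[7/2,20] z:[13/2,24] -> hit [14,20], descend [15, 26]
    N15 x:[14,22] y:[8,35/2] z:[13/2,16] -> hit [14,16], descend [6, 7]
      N6 x:[14,37/2] y:[21/2,35/2] z:[13,16] -> hit [14,16], descend [5, 27]
        N5 x:[31/2,37/2] y:[33/2,35/2] z:[14,16] -> miss, prune
        N27 x:[14,17] y:[21/2,27/2] z:[13,29/2] -> miss, prune
      N7 x:[33/2,22] y:[8,17] z:[13/2,19/2] -> miss, prune
    N26 x:[35/2,45/2] y:[7/2,20] z:[31/2,24] -> hit [35/2,20], descend [1, 2]
      N1 x:[43/2,45/2] y:[8,19/2] z:[45/2,24] -> miss, prune
      N2 x:[35/2,41/2] y:[7/2,20] z:[31/2,18] -> hit [35/2,18], descend [8, 13]
        N8 x:[35/2,37/2] y:[18,20] z:[16,18] -> hit [18,18] leaf, test {P8@t=18}
        N13 x:[19,41/2] y:[7/2,6] z:[31/2,18] -> miss, prune
  N4 x:[25,33] y:[9/2,43/2] z:[8,25] -> miss, prune

order=[0, 3, 15, 6, 5, 27, 7, 26, 1, 2, 8, 13, 4]  |boxes|=13  |leaves|=1  hit=P8

== RESULT ==
13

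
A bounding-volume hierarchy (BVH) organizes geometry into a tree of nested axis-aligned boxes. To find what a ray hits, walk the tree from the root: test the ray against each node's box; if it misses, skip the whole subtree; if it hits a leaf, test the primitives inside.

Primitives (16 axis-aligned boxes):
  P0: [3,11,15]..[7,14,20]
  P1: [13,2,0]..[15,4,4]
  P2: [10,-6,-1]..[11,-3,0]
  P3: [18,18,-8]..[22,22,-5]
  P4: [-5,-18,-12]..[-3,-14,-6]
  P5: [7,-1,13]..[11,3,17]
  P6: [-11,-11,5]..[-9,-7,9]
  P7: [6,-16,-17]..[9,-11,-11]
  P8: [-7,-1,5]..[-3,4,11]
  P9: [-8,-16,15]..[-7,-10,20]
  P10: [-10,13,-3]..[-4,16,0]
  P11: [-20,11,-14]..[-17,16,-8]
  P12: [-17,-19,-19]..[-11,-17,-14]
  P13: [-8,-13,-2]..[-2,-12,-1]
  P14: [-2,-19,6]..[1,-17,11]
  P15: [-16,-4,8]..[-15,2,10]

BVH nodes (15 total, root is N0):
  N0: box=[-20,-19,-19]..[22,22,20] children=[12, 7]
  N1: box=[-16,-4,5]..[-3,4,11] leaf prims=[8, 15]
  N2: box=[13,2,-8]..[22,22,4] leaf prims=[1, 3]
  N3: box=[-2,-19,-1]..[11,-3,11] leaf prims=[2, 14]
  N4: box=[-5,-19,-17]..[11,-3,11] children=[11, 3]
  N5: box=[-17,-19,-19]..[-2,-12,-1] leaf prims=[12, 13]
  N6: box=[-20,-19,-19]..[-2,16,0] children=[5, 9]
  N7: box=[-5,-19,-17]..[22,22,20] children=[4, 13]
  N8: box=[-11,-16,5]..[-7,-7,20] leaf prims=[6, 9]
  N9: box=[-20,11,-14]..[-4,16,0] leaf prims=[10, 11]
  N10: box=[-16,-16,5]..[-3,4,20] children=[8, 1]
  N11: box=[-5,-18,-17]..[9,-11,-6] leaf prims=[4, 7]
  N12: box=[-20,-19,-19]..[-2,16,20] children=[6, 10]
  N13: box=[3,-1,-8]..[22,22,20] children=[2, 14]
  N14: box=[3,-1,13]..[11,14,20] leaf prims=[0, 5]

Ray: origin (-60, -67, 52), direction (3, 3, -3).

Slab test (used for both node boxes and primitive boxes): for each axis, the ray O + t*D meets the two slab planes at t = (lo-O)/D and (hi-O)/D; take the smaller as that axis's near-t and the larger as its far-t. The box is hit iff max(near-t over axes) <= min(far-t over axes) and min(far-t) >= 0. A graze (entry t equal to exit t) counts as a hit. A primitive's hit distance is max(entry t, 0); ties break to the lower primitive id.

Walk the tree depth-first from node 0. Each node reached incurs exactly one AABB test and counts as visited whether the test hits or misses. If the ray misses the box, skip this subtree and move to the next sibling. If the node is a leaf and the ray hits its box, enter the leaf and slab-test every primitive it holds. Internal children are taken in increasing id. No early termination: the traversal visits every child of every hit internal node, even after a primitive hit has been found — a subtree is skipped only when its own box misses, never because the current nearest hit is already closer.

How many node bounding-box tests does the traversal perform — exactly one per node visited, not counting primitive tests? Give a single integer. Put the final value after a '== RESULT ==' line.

Trace the traversal:
N0 x:[40/3,82/3] y:[16,89/3] z:[32/3,71/3] -> hit [16,71/3], descend [7, 12]
  N7 x:[55/3,82/3] y:[16,89/3] z:[32/3,23] -> hit [55/3,23], descend [4, 13]
    N4 x:[55/3,71/3] y:[16,64/3] z:[41/3,23] -> hit [55/3,64/3], descend [3, 11]
      N3 x:[58/3,71/3] y:[16,64/3] z:[41/3,53/3] -> miss, prune
      N11 x:[55/3,23] y:[49/3,56/3] z:[58/3,23] -> miss, prune
    N13 x:[21,82/3] y:[22,89/3] z:[32/3,20] -> miss, prune
  N12 x:[40/3,58/3] y:[16,83/3] z:[32/3,71/3] -> hit [16,58/3], descend [6, 10]
    N6 x:[40/3,58/3] y:[16,83/3] z:[52/3,71/3] -> hit [52/3,58/3], descend [5, 9]
      N5 x:[43/3,58/3] y:[16,55/3] z:[53/3,71/3] -> hit [53/3,55/3] leaf, test {P12(miss), P13@t=18}
      N9 x:[40/3,56/3] y:[26,83/3] z:[52/3,22] -> miss, prune
    N10 x:[44/3,19] y:[17,71/3] z:[32/3,47/3] -> miss, prune

order=[0, 7, 4, 3, 11, 13, 12, 6, 5, 9, 10]  |boxes|=11  |leaves|=1  hit=P13

== RESULT ==
11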